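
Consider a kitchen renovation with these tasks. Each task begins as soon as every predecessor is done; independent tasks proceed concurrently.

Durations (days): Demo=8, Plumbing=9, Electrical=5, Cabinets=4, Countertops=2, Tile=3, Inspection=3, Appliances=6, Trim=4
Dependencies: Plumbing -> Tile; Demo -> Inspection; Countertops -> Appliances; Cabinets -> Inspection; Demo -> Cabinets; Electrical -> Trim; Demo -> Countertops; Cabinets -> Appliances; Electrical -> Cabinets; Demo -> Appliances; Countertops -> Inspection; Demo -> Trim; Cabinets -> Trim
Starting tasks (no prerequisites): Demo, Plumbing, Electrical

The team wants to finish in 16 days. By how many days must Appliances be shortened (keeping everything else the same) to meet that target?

2

Current finish: 18 days; target: 16.
Appliances is on every critical path, so each day cut from Appliances cuts the finish by one (this holds down to a finish of 16).
Need 18 − 16 = 2 days off Appliances → Appliances becomes 4 days, finish becomes 16.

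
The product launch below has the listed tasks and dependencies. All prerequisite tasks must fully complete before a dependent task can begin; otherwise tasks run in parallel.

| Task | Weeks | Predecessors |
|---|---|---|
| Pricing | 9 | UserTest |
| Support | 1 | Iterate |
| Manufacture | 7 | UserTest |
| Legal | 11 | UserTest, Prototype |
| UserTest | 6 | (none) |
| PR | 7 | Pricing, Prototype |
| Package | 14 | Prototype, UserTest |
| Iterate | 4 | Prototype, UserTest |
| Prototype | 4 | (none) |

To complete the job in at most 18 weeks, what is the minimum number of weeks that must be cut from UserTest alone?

Current finish: 22 weeks; target: 18.
UserTest is on every critical path, so each week cut from UserTest cuts the finish by one (this holds down to a finish of 18).
Need 22 − 18 = 4 weeks off UserTest → UserTest becomes 2 weeks, finish becomes 18.

4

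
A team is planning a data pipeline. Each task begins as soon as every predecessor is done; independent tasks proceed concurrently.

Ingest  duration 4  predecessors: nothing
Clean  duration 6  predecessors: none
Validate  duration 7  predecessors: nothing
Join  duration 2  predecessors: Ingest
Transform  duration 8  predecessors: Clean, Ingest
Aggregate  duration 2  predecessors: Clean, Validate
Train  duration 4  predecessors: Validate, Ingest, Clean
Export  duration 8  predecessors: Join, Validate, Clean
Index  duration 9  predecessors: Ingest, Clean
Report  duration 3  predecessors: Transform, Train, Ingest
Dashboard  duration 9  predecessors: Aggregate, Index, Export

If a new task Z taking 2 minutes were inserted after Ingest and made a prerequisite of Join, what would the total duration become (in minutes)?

25

Originally the job takes 24 minutes.
With Z inserted, Join now waits for max(Ingest, Z).
New critical path: Ingest→Z→Join→Export→Dashboard = 4+2+2+8+9 = 25 ⇒ 25 minutes.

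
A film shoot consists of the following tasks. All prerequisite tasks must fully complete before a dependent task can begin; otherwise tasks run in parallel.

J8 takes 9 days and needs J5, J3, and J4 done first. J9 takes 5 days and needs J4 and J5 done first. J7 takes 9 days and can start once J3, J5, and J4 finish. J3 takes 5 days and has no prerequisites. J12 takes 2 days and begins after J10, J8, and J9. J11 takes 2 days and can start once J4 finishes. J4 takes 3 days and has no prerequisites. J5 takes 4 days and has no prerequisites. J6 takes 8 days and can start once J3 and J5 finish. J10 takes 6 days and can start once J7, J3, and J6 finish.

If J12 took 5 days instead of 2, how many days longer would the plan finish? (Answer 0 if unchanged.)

Baseline: J3→J7→J10→J12 = 5+9+6+2 = 22 → 22 days.
J12 is on the critical path; changing it to 5 makes that path 25 days.
No other chain overtakes it, so the finish is 25 days.
Change in finish: 25 − 22 = +3 days.

3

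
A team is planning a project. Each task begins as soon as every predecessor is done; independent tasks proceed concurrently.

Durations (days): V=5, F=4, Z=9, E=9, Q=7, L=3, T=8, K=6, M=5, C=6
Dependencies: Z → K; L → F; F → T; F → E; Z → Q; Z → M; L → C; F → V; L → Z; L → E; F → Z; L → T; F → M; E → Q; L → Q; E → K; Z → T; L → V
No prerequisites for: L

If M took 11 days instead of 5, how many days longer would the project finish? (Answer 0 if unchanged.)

3

Critical path before the change: L→F→Z→T = 3+4+9+8 = 24 giving 24 days.
M has 3 days of float (longest path through it is 21).
Now L→F→Z→M = 3+4+9+11 = 27 is longest, so the finish becomes 27 days.
Change in finish: 27 − 24 = +3 days.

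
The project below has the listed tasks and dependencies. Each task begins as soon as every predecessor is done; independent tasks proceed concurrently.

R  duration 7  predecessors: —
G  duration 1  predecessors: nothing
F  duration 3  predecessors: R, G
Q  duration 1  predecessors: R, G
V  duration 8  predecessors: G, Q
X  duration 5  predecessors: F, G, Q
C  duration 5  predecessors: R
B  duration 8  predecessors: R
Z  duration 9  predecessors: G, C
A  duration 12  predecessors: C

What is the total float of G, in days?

The longest chain is R→C→A = 7+5+12 = 24; overall finish 24 days.
G finishes as early as 1 and must finish by 15.
So G can slip 15 − 1 = 14 days.

14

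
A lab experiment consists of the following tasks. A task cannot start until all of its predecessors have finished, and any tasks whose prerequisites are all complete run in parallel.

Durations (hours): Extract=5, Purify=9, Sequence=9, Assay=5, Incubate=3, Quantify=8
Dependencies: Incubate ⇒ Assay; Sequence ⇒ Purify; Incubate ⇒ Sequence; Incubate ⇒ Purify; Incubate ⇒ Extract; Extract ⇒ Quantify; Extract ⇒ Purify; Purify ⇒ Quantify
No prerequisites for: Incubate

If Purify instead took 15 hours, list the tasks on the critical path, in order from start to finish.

Incubate, Sequence, Purify, Quantify

Baseline: Incubate→Sequence→Purify→Quantify = 3+9+9+8 = 29 → 29 hours.
Purify is on the critical path; changing it to 15 makes that path 35 hours.
The critical path is still Incubate→Sequence→Purify→Quantify; finish is now 35 hours.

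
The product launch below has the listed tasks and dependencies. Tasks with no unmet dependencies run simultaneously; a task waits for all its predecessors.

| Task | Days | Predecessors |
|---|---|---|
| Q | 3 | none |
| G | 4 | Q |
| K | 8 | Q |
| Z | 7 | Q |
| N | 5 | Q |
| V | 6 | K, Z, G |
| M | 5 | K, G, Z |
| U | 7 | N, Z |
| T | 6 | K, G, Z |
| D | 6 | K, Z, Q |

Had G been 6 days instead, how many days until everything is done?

Actual critical path: Q→K→V = 3+8+6 = 17 ⇒ 17 days.
G has 4 days of float (longest path through it is 13).
That remains the longest chain; total 17 days.

17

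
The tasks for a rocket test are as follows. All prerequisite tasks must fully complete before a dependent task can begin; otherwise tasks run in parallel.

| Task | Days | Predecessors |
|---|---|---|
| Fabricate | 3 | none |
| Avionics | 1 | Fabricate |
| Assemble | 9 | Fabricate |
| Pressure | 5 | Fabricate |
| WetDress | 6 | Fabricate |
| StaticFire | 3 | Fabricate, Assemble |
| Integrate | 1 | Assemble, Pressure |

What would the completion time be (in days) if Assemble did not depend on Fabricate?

Before: longest chain Fabricate→Assemble→StaticFire = 3+9+3 = 15, finish 15.
Without Fabricate→Assemble, Assemble's earliest start moves from 3 to 0.
After: Assemble→StaticFire = 9+3 = 12 → 12 days.

12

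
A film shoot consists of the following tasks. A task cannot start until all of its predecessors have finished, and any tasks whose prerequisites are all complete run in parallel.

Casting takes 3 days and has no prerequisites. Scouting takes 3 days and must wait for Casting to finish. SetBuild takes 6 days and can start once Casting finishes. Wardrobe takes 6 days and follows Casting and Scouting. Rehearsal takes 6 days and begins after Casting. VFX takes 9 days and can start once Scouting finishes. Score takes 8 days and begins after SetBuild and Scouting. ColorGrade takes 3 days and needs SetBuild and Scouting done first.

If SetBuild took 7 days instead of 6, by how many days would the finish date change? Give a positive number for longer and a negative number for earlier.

Actual critical path: Casting→SetBuild→Score = 3+6+8 = 17 ⇒ 17 days.
Since SetBuild is critical, the +1 change carries straight to that chain (now 18 days).
The critical path is still Casting→SetBuild→Score; finish is now 18 days.
Change in finish: 18 − 17 = +1 days.

1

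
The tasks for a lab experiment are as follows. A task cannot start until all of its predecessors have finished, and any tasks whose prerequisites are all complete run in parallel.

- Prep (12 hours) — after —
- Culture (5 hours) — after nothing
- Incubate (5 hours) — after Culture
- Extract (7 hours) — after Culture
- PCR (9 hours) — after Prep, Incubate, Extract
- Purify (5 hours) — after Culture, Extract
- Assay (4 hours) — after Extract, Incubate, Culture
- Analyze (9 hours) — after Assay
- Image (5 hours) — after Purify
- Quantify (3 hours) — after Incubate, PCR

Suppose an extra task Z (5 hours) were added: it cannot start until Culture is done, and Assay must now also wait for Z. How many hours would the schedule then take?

25

Originally the schedule takes 25 hours.
With Z inserted, Assay now waits for max(Extract, Incubate, Culture, Z).
New critical path: Culture→Extract→Assay→Analyze = 5+7+4+9 = 25 ⇒ 25 hours.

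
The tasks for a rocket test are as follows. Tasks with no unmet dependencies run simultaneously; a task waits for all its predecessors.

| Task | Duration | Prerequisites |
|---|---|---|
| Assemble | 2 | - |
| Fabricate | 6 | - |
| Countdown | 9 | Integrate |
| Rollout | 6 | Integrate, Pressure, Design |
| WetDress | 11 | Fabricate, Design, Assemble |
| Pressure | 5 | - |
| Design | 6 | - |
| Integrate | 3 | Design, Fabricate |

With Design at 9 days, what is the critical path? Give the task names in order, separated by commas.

As given, the longest chain is Design→Integrate→Countdown = 6+3+9 = 18, so the finish is 18 days.
Design lies on that path, so at 9 days the path becomes 21 days.
The critical path is still Design→Integrate→Countdown; finish is now 21 days.

Design, Integrate, Countdown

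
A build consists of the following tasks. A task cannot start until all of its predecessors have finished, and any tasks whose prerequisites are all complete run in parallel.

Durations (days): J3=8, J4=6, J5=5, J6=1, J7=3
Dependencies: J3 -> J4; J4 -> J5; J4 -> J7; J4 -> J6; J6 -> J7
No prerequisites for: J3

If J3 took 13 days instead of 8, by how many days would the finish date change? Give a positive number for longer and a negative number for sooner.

As given, the longest chain is J3→J4→J5 = 8+6+5 = 19, so the finish is 19 days.
J3 lies on that path, so at 13 days the path becomes 24 days.
The critical path is still J3→J4→J5; finish is now 24 days.
Change in finish: 24 − 19 = +5 days.

5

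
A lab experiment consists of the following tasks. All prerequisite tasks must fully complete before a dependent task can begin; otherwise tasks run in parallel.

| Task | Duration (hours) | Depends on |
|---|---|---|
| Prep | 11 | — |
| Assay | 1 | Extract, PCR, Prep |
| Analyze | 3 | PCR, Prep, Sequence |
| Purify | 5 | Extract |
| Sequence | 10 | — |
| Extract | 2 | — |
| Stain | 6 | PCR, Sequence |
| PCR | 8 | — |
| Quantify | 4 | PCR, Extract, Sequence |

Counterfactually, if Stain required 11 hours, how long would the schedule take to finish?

21

The binding path is Sequence→Stain = 10+6 = 16; finish at 16 hours.
Since Stain is critical, the +5 change carries straight to that chain (now 21 hours).
No other chain overtakes it, so the finish is 21 hours.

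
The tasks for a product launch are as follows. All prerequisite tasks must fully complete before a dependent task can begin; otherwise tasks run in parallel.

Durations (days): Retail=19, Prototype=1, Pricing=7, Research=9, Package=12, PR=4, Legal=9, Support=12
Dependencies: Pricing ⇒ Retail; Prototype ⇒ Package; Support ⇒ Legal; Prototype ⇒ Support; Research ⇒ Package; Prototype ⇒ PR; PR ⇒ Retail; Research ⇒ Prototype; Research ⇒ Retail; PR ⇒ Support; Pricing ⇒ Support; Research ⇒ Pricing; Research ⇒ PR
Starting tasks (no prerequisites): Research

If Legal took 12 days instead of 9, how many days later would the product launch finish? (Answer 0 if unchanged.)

Actual critical path: Research→Pricing→Support→Legal = 9+7+12+9 = 37 ⇒ 37 days.
Legal lies on that path, so at 12 days the path becomes 40 days.
The critical path is still Research→Pricing→Support→Legal; finish is now 40 days.
Change in finish: 40 − 37 = +3 days.

3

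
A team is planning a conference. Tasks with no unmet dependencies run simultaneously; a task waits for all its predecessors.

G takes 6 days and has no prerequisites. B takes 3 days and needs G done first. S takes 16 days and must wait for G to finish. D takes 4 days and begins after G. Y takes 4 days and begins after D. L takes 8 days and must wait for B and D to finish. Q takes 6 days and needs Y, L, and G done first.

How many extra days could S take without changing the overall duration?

2

Critical path: G→D→L→Q = 6+4+8+6 = 24, so the finish is 24 days.
The longest chain containing S totals 22 days.
Slack of S = 8 − 6 = 2 days.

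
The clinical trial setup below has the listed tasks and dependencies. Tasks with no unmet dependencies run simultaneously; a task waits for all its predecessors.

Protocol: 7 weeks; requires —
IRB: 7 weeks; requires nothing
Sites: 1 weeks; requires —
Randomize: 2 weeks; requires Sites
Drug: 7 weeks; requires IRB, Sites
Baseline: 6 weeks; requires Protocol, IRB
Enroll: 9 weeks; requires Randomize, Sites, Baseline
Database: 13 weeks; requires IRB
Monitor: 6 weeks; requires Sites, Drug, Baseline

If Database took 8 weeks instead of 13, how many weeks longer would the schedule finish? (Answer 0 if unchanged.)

0

Baseline: Protocol→Baseline→Enroll = 7+6+9 = 22 → 22 weeks.
The longest path through Database is only 20 weeks, so Database has float 2.
That remains the longest chain; total 22 weeks.
Change in finish: 22 − 22 = +0 weeks.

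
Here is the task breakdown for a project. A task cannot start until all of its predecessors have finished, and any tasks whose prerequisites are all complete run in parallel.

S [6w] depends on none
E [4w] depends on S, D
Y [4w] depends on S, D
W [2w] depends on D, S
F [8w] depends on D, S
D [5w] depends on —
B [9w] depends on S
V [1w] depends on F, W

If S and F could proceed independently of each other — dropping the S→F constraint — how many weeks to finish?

With the dependency in place, S→F→V = 6+8+1 = 15 sets the finish at 15 weeks.
Without S→F, F's earliest start moves from 6 to 5.
After: S→B = 6+9 = 15 → 15 weeks.

15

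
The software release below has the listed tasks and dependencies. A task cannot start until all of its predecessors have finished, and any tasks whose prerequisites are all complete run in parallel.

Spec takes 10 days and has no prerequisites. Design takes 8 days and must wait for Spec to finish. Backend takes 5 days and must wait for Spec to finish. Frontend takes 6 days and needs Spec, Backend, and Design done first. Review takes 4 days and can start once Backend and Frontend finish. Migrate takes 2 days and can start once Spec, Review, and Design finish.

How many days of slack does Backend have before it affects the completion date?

Spec→Design→Frontend→Review→Migrate = 10+8+6+4+2 = 30 sets the makespan at 30 days.
Longest path through Backend: 27 days (earliest finish 15, latest finish 18).
So Backend can slip 18 − 15 = 3 days.

3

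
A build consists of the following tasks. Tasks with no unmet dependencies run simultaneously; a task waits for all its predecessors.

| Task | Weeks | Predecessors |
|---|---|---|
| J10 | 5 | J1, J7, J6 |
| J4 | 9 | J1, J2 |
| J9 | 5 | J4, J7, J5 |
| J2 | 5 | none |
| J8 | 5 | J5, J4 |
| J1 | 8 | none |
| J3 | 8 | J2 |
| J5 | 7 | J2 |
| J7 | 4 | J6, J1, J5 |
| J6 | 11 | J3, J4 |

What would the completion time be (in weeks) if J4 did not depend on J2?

Before: longest chain J1→J4→J6→J7→J9 = 8+9+11+4+5 = 37, finish 37.
Dropping J2→J4 doesn't change J4's earliest start (8); another predecessor still binds.
After: J1→J4→J6→J7→J9 = 8+9+11+4+5 = 37 → 37 weeks.

37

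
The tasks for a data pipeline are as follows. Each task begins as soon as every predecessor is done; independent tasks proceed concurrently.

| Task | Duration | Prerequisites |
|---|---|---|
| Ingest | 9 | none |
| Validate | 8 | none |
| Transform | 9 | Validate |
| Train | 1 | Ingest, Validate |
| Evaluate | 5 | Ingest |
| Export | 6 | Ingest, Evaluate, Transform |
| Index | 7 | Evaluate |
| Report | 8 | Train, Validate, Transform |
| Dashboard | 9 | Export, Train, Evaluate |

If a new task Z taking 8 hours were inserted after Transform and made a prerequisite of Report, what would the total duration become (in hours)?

Originally the job takes 32 hours.
With Z inserted, Report now waits for max(Train, Validate, Transform, Z).
New critical path: Validate→Transform→Z→Report = 8+9+8+8 = 33 ⇒ 33 hours.

33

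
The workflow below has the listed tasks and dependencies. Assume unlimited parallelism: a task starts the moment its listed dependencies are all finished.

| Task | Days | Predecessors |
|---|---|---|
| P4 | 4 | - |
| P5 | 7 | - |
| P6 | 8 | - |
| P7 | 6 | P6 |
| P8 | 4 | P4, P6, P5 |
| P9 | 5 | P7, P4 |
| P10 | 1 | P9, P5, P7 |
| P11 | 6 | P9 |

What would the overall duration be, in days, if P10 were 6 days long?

Actual critical path: P6→P7→P9→P11 = 8+6+5+6 = 25 ⇒ 25 days.
P10 is off the critical path — its longest chain is 20 days, giving 5 of slack.
New critical path: P6→P7→P9→P10 = 8+6+5+6 = 25 ⇒ 25 days.

25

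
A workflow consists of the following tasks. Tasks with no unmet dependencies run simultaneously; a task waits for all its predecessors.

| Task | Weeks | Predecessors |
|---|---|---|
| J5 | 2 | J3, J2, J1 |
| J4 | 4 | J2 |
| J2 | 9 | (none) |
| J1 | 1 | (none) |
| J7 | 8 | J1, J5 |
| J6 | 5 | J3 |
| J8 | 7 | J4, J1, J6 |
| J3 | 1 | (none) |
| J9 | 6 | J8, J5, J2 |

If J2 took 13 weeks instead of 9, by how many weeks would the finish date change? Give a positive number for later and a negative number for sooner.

4

As given, the longest chain is J2→J4→J8→J9 = 9+4+7+6 = 26, so the finish is 26 weeks.
J2 is on the critical path; changing it to 13 makes that path 30 weeks.
That remains the longest chain; total 30 weeks.
Change in finish: 30 − 26 = +4 weeks.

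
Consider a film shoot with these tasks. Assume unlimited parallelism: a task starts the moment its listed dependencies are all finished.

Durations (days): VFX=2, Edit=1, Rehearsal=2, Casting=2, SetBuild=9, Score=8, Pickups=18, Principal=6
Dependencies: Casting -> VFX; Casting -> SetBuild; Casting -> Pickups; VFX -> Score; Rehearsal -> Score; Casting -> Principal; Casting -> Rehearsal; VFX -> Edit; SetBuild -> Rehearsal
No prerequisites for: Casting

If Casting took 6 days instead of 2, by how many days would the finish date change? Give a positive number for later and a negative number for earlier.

4

Critical path before the change: Casting→SetBuild→Rehearsal→Score = 2+9+2+8 = 21 giving 21 days.
Since Casting is critical, the +4 change carries straight to that chain (now 25 days).
The critical path is still Casting→SetBuild→Rehearsal→Score; finish is now 25 days.
Change in finish: 25 − 21 = +4 days.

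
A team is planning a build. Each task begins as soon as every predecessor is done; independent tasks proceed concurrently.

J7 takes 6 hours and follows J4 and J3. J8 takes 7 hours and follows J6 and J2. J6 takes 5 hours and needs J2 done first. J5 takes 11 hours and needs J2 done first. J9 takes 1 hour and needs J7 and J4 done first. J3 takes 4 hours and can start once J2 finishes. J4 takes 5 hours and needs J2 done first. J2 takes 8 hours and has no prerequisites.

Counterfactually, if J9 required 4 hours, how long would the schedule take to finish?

23

Baseline: J2→J4→J7→J9 = 8+5+6+1 = 20 → 20 hours.
Since J9 is critical, the +3 change carries straight to that chain (now 23 hours).
The critical path is still J2→J4→J7→J9; finish is now 23 hours.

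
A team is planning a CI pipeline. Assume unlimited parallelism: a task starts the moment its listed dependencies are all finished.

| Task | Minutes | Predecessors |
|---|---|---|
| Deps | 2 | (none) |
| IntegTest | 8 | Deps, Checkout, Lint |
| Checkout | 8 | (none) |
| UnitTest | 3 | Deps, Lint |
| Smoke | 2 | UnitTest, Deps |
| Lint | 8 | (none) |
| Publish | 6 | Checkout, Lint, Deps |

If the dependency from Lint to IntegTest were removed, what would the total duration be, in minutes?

Original critical path: Checkout→IntegTest = 8+8 = 16 ⇒ 16 minutes.
Dropping Lint→IntegTest doesn't change IntegTest's earliest start (8); another predecessor still binds.
The longest chain is now Checkout→IntegTest = 8+8 = 16, so the job takes 16 minutes.

16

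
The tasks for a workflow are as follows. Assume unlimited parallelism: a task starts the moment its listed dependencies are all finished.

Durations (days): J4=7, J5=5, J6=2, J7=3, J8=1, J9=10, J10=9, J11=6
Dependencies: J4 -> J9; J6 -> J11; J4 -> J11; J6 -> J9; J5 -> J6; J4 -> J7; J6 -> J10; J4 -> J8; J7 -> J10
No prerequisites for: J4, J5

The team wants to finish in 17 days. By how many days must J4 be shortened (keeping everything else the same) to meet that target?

Current finish: 19 days; target: 17.
J4 is on every critical path, so each day cut from J4 cuts the finish by one (this holds down to a finish of 17).
Need 19 − 17 = 2 days off J4 → J4 becomes 5 days, finish becomes 17.

2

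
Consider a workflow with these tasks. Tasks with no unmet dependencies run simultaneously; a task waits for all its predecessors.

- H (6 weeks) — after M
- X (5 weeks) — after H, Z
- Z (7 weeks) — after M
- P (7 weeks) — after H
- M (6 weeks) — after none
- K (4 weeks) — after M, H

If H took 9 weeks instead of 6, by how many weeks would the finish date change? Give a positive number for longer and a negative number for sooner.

Actual critical path: M→H→P = 6+6+7 = 19 ⇒ 19 weeks.
Since H is critical, the +3 change carries straight to that chain (now 22 weeks).
The critical path is still M→H→P; finish is now 22 weeks.
Change in finish: 22 − 19 = +3 weeks.

3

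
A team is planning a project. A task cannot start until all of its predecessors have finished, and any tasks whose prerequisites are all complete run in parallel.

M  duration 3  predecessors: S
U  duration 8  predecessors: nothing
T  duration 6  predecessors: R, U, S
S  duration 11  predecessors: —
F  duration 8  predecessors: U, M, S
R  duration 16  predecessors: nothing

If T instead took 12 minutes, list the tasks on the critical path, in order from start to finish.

Actual critical path: R→T = 16+6 = 22 ⇒ 22 minutes.
Since T is critical, the +6 change carries straight to that chain (now 28 minutes).
The critical path is still R→T; finish is now 28 minutes.

R, T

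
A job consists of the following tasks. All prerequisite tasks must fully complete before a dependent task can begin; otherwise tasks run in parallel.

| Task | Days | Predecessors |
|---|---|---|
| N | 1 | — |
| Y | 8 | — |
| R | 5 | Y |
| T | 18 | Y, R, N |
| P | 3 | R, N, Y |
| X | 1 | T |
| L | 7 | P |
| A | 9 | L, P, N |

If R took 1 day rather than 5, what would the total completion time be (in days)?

Baseline: Y→R→T→X = 8+5+18+1 = 32 → 32 days.
R lies on that path, so at 1 day the path becomes 28 days.
No other chain overtakes it, so the finish is 28 days.

28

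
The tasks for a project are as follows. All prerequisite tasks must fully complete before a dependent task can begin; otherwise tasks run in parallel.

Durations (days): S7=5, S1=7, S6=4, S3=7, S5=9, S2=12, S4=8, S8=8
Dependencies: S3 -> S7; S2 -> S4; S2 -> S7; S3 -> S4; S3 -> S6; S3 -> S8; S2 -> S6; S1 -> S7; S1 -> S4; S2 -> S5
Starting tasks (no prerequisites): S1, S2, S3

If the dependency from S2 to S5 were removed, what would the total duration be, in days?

Before: longest chain S2→S5 = 12+9 = 21, finish 21.
Without S2→S5, S5's earliest start moves from 12 to 0.
After: S2→S4 = 12+8 = 20 → 20 days.

20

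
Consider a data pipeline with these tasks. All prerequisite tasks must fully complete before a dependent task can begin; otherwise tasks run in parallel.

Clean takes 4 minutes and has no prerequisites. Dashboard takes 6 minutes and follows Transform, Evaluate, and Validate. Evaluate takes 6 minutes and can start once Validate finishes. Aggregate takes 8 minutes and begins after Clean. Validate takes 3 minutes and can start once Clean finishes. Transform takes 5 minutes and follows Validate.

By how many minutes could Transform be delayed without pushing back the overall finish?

Clean→Validate→Evaluate→Dashboard = 4+3+6+6 = 19 sets the makespan at 19 minutes.
Transform finishes as early as 12 and must finish by 13.
Float = 19 − 18 = 1.

1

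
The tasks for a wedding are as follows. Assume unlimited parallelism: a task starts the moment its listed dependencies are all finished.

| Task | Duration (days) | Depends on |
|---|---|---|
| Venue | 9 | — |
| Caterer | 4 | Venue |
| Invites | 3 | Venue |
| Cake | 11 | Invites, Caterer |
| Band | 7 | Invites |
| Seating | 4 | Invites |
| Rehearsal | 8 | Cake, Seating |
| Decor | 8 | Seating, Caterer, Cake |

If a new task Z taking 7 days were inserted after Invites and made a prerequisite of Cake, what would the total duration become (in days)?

38

Originally the wedding takes 32 days.
With Z inserted, Cake now waits for max(Invites, Caterer, Z).
New critical path: Venue→Invites→Z→Cake→Rehearsal = 9+3+7+11+8 = 38 ⇒ 38 days.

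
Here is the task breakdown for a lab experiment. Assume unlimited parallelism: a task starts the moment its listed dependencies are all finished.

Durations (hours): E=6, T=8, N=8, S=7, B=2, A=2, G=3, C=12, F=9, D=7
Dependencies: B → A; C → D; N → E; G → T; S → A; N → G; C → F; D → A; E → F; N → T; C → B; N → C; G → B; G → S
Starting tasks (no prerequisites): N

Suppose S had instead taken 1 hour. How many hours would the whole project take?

29

As given, the longest chain is N→C→D→A = 8+12+7+2 = 29, so the finish is 29 hours.
S has 9 hours of float (longest path through it is 20).
That remains the longest chain; total 29 hours.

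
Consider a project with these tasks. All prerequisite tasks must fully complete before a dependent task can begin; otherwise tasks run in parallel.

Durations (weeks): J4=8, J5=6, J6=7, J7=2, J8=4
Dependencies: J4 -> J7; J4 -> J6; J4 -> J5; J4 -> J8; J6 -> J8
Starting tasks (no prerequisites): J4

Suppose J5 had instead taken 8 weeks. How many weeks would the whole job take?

19

Critical path before the change: J4→J6→J8 = 8+7+4 = 19 giving 19 weeks.
The longest path through J5 is only 14 weeks, so J5 has float 5.
That remains the longest chain; total 19 weeks.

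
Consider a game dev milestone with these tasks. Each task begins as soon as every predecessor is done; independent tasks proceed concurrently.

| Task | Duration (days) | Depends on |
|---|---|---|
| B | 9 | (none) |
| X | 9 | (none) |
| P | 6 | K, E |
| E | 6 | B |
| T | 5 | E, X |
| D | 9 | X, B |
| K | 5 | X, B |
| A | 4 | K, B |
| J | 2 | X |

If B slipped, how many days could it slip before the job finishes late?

Critical path: B→E→P = 9+6+6 = 21, so the finish is 21 days.
The longest chain containing B totals 21 days.
So B can slip 9 − 9 = 0 days.

0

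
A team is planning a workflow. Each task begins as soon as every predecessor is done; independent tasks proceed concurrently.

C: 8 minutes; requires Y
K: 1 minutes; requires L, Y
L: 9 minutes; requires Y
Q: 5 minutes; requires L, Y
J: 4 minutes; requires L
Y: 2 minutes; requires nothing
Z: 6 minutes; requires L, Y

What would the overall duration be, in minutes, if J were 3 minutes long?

17

Baseline: Y→L→Z = 2+9+6 = 17 → 17 minutes.
The longest path through J is only 15 minutes, so J has float 2.
The critical path is still Y→L→Z; finish is now 17 minutes.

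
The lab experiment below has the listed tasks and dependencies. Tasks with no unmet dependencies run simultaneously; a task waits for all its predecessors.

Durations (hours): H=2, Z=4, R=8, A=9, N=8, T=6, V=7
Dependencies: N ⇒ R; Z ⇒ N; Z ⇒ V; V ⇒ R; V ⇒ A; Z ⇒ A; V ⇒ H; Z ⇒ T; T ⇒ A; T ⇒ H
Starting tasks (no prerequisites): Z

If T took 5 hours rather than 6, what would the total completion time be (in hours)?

20

Baseline: Z→N→R = 4+8+8 = 20 → 20 hours.
T has 1 hour of float (longest path through it is 19).
The critical path is still Z→N→R; finish is now 20 hours.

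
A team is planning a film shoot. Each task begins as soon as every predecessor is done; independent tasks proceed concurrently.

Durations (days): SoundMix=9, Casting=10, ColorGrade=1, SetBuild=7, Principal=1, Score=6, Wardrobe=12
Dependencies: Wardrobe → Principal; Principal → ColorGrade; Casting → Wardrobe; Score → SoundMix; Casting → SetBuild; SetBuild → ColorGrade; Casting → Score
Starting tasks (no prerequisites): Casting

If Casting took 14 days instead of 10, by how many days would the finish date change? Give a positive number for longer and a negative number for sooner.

4

The binding path is Casting→Score→SoundMix = 10+6+9 = 25; finish at 25 days.
Since Casting is critical, the +4 change carries straight to that chain (now 29 days).
No other chain overtakes it, so the finish is 29 days.
Change in finish: 29 − 25 = +4 days.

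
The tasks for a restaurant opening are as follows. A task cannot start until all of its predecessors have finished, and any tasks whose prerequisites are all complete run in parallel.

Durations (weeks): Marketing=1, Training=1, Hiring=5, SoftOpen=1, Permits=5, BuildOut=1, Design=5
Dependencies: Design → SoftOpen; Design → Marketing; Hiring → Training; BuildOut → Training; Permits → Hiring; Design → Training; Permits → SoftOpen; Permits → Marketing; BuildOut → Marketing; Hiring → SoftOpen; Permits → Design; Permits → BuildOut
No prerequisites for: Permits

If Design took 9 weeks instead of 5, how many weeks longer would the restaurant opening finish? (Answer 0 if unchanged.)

4

Baseline: Permits→Design→Training = 5+5+1 = 11 → 11 weeks.
Design is on the critical path; changing it to 9 makes that path 15 weeks.
That remains the longest chain; total 15 weeks.
Change in finish: 15 − 11 = +4 weeks.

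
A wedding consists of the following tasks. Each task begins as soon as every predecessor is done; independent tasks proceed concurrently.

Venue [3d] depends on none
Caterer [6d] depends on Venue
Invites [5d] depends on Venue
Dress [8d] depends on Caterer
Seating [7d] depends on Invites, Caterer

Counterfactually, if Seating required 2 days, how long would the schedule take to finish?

17

The binding path is Venue→Caterer→Dress = 3+6+8 = 17; finish at 17 days.
Seating has 1 day of float (longest path through it is 16).
That remains the longest chain; total 17 days.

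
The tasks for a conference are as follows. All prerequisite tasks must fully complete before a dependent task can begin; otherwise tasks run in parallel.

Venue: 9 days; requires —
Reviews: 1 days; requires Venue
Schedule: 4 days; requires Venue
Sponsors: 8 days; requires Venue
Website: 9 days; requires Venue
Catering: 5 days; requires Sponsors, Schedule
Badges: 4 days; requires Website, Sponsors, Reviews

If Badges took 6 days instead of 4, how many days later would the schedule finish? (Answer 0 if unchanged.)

Critical path before the change: Venue→Website→Badges = 9+9+4 = 22 giving 22 days.
Badges is on the critical path; changing it to 6 makes that path 24 days.
The critical path is still Venue→Website→Badges; finish is now 24 days.
Change in finish: 24 − 22 = +2 days.

2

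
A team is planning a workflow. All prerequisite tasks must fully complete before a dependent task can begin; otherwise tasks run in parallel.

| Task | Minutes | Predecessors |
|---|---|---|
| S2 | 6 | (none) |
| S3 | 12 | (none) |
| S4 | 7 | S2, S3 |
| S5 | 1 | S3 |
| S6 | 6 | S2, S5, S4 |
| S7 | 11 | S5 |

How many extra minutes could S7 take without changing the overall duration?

1

The longest chain is S3→S4→S6 = 12+7+6 = 25; overall finish 25 minutes.
S7 finishes as early as 24 and must finish by 25.
Float = 25 − 24 = 1.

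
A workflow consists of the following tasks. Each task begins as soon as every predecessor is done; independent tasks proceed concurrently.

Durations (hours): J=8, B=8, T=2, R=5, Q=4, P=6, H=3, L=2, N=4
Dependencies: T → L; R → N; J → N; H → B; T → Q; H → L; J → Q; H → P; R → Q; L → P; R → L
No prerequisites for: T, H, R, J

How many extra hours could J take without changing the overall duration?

1

R→L→P = 5+2+6 = 13 sets the makespan at 13 hours.
The longest chain containing J totals 12 hours.
Slack of J = 1 − 0 = 1 hour.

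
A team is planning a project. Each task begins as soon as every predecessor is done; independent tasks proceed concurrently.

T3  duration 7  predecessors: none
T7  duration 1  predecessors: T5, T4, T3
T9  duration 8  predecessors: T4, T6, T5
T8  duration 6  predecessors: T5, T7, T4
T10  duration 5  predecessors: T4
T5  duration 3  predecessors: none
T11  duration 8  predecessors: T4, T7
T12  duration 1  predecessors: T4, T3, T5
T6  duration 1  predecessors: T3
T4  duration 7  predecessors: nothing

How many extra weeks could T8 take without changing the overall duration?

2

T3→T6→T9 = 7+1+8 = 16 sets the makespan at 16 weeks.
Longest path through T8: 14 weeks (earliest finish 14, latest finish 16).
Float = 16 − 14 = 2.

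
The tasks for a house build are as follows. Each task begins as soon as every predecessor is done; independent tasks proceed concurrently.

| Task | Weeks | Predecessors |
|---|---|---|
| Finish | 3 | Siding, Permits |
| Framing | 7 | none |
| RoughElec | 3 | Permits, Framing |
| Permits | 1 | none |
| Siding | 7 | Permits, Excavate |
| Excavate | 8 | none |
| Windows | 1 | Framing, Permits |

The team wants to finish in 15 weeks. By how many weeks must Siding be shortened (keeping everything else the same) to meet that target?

3

Current finish: 18 weeks; target: 15.
Siding is on every critical path, so each week cut from Siding cuts the finish by one (this holds down to a finish of 12).
Need 18 − 15 = 3 weeks off Siding → Siding becomes 4 weeks, finish becomes 15.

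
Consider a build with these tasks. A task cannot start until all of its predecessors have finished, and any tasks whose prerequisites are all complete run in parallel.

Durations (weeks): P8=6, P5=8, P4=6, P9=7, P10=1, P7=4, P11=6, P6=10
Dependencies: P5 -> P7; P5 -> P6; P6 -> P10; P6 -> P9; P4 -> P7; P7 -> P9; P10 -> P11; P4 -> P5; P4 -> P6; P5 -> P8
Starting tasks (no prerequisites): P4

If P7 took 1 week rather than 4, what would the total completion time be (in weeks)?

Actual critical path: P4→P5→P6→P9 = 6+8+10+7 = 31 ⇒ 31 weeks.
P7 has 6 weeks of float (longest path through it is 25).
That remains the longest chain; total 31 weeks.

31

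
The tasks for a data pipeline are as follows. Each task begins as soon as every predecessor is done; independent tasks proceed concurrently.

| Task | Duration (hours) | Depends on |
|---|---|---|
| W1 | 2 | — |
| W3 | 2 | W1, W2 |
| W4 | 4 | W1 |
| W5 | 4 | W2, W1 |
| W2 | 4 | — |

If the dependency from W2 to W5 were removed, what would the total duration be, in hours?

6

With the dependency in place, W2→W5 = 4+4 = 8 sets the finish at 8 hours.
Without W2→W5, W5's earliest start moves from 4 to 2.
New critical path: W1→W4 = 2+4 = 6 ⇒ 6 hours.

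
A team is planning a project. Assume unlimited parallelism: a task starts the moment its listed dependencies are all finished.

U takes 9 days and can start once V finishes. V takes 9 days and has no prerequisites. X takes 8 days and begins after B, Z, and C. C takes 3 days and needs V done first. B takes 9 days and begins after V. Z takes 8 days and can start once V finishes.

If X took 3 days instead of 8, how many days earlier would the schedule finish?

5

The binding path is V→B→X = 9+9+8 = 26; finish at 26 days.
X is on the critical path; changing it to 3 makes that path 21 days.
That remains the longest chain; total 21 days.
Change in finish: 21 − 26 = -5 days.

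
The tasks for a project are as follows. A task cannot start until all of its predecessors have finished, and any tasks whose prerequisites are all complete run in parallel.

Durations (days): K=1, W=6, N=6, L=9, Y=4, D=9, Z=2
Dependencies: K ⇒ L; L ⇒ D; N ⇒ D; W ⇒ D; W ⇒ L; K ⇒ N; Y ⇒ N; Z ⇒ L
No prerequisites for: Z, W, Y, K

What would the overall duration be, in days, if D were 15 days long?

30

Actual critical path: W→L→D = 6+9+9 = 24 ⇒ 24 days.
Since D is critical, the +6 change carries straight to that chain (now 30 days).
No other chain overtakes it, so the finish is 30 days.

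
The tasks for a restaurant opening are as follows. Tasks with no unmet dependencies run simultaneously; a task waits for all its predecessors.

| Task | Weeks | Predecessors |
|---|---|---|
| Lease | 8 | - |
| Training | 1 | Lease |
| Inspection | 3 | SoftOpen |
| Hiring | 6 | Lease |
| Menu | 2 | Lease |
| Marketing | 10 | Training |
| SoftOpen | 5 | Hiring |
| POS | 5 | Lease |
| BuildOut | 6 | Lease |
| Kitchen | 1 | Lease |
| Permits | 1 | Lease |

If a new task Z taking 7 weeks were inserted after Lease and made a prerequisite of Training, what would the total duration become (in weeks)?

Originally the schedule takes 22 weeks.
With Z inserted, Training now waits for max(Lease, Z).
New critical path: Lease→Z→Training→Marketing = 8+7+1+10 = 26 ⇒ 26 weeks.

26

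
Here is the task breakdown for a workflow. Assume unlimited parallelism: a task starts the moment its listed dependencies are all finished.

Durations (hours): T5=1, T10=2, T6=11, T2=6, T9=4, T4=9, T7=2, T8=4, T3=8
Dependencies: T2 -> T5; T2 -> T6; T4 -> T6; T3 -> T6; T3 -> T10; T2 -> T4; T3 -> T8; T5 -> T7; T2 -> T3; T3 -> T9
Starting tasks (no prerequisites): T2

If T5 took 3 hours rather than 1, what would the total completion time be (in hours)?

Critical path before the change: T2→T4→T6 = 6+9+11 = 26 giving 26 hours.
The longest path through T5 is only 9 hours, so T5 has float 17.
The critical path is still T2→T4→T6; finish is now 26 hours.

26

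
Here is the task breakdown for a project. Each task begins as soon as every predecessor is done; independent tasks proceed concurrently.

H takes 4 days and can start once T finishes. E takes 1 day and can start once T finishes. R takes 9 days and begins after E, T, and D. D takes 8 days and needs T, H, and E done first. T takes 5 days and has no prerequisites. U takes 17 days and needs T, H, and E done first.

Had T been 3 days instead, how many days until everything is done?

The binding path is T→H→D→R = 5+4+8+9 = 26; finish at 26 days.
T lies on that path, so at 3 days the path becomes 24 days.
No other chain overtakes it, so the finish is 24 days.

24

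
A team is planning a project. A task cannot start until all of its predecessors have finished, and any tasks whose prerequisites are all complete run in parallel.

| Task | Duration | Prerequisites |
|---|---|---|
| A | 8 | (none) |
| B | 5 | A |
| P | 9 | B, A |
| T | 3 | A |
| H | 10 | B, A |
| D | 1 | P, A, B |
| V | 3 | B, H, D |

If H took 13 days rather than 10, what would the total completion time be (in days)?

29

Actual critical path: A→B→H→V = 8+5+10+3 = 26 ⇒ 26 days.
Since H is critical, the +3 change carries straight to that chain (now 29 days).
No other chain overtakes it, so the finish is 29 days.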